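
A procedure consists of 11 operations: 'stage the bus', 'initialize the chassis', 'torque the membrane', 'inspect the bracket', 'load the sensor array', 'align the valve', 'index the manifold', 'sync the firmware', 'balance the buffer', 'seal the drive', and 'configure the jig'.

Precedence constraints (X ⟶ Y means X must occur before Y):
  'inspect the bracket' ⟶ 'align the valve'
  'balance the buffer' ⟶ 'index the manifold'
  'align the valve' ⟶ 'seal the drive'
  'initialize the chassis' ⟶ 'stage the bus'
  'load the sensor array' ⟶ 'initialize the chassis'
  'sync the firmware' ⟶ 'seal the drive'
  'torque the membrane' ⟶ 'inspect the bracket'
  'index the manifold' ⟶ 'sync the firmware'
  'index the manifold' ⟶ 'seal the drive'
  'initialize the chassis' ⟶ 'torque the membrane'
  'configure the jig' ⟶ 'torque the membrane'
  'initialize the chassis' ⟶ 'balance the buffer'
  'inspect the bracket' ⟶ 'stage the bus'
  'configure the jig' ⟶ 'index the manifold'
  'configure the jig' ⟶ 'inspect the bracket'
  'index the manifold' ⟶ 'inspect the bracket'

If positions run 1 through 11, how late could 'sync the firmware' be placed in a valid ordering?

Following the constraints forward from 'sync the firmware', its only required successor is 'seal the drive'.
With 1 mandatory successor out of 11 operations total, the latest slot for 'sync the firmware' is 11−1 = 10, and it's reachable by doing all non-successors before 'sync the firmware'.

10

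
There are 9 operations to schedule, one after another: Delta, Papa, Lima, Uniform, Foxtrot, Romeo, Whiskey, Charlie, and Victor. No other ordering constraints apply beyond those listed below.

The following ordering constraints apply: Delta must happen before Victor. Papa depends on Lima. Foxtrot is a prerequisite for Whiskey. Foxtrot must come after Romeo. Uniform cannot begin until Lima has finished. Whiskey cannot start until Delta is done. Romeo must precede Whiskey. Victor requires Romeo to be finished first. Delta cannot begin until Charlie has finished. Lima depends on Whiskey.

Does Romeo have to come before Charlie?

No

Romeo and Charlie are not related by any chain of constraints.
So Romeo can come before Charlie or after — it is not forced.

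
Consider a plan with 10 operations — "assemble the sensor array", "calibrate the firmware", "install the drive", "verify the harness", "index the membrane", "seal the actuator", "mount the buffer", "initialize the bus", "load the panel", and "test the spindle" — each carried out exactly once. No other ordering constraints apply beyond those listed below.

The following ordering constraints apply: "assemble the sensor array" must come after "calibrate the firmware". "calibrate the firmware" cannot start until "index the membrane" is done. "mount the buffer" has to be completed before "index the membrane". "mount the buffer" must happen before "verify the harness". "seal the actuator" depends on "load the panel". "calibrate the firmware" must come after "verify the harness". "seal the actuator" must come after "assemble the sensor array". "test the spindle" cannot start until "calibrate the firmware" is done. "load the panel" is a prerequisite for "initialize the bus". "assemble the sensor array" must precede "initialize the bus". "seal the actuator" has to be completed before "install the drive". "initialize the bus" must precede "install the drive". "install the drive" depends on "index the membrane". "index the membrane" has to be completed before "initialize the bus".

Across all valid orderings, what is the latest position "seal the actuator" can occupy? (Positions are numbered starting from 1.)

Following the constraints forward from "seal the actuator", its only required successor is "install the drive".
So at least 1 operation follows "seal the actuator", putting "seal the actuator" no later than position 9. That position is achievable by scheduling everything else first.

9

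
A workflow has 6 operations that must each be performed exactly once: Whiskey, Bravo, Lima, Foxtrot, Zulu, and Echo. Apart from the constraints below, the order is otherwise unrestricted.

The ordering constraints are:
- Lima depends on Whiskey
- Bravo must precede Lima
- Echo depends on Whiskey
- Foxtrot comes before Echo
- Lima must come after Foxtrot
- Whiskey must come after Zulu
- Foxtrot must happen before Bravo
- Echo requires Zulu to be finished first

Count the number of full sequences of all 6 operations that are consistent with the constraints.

The operations with no prerequisites are Foxtrot, Zulu; any of them can be placed first.
Systematically extending each partial ordering one operation at a time and counting, there are 15 complete orderings.

15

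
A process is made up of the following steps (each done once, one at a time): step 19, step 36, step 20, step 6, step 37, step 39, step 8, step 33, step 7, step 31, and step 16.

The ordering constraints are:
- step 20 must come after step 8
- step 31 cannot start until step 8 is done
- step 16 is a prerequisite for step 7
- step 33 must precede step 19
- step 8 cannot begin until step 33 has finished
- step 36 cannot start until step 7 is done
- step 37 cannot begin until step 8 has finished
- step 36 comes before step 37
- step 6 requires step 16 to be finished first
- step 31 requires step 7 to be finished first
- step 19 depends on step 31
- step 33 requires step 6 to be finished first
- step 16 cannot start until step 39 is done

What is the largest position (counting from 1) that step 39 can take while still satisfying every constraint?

The steps that are forced after step 39, directly or by a chain of constraints, are step 19, step 36, step 20, step 6, step 37, step 8, step 33, step 7, step 31, step 16. That's 10 steps.
So at least 10 steps follow step 39, putting step 39 no later than position 1. That position is achievable by scheduling everything else first.

1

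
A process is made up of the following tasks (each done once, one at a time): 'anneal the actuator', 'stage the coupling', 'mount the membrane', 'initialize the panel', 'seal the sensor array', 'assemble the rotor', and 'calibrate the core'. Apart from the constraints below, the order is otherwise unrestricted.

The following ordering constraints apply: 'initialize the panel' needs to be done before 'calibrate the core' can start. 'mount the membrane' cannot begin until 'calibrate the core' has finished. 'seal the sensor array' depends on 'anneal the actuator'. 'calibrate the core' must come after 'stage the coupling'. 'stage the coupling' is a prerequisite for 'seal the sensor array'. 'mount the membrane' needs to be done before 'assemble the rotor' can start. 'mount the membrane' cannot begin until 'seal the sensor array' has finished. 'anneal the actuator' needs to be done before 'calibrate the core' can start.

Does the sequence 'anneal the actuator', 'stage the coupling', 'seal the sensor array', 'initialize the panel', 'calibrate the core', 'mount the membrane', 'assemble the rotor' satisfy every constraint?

Yes

Checking each listed constraint against this order: for instance, 'anneal the actuator' is in position 1 and 'calibrate the core' in position 5, so that constraint holds — and the remaining constraints check out the same way.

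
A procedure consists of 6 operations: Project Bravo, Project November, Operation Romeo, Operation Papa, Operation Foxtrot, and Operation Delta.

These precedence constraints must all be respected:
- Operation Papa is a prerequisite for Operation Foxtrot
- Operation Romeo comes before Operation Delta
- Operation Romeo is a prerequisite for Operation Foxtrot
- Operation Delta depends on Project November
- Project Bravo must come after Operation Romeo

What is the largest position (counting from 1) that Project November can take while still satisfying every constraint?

5

Following the constraints forward from Project November, its only required successor is Operation Delta.
With 1 mandatory successor out of 6 operations total, the latest slot for Project November is 6−1 = 5, and it's reachable by doing all non-successors before Project November.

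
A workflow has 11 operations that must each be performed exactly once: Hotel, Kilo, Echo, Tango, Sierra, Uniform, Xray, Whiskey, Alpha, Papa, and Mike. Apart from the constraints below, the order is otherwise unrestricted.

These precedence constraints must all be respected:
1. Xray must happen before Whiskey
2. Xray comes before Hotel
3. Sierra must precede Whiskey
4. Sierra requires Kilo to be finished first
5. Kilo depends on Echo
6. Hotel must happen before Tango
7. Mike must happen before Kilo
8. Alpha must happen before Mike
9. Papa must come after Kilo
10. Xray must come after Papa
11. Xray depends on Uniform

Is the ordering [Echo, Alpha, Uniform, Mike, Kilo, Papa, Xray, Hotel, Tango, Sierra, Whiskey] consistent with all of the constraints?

Going through the constraints one by one, each required predecessor appears earlier in the sequence than its dependent — e.g. Kilo (position 5) is before Sierra (position 10), as required.

Yes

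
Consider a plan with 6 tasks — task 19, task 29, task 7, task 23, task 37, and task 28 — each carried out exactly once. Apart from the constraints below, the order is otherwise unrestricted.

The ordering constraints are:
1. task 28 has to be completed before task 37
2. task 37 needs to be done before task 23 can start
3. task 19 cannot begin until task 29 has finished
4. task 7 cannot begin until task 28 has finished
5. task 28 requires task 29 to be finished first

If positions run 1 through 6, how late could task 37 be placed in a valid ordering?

The only task forced after task 37 (directly or by a chain) is task 23.
So at least 1 task follows task 37, putting task 37 no later than position 5. That position is achievable by scheduling everything else first.

5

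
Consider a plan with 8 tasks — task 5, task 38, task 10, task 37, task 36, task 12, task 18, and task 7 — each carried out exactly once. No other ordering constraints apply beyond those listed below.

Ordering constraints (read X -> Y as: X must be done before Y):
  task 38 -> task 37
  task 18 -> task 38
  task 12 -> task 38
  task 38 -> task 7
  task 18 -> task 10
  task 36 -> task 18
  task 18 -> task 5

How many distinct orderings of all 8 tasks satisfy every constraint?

2 tasks have no prerequisites (task 36, task 12), so any of them could come first.
Counting all ways to extend the partial order to a total order gives 140.

140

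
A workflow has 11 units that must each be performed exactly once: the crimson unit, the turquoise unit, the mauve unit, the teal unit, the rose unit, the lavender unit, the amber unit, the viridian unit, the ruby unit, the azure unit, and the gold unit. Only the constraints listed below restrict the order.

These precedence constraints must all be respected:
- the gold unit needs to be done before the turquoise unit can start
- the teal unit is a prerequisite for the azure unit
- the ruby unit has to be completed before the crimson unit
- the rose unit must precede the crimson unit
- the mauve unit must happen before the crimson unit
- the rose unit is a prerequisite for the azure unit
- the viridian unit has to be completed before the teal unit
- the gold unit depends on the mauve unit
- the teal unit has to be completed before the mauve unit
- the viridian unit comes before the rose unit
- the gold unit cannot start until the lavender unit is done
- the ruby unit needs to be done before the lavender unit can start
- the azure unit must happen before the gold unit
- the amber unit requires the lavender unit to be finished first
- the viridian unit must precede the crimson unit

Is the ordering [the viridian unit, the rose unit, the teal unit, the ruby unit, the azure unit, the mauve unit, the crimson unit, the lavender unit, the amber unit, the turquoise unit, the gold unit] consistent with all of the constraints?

No

The sequence places the turquoise unit ahead of the gold unit.
Since the gold unit is required before the turquoise unit, the ordering is invalid.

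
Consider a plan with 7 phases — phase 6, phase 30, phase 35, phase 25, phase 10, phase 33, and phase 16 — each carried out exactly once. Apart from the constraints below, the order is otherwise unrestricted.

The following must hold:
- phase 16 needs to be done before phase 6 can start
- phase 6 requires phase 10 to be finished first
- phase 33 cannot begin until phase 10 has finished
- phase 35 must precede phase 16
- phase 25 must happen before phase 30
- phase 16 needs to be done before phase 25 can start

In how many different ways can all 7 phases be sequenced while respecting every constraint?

The phases with no prerequisites are phase 35, phase 10; any of them can be placed first.
Systematically extending each partial ordering one phase at a time and counting, there are 53 complete orderings.

53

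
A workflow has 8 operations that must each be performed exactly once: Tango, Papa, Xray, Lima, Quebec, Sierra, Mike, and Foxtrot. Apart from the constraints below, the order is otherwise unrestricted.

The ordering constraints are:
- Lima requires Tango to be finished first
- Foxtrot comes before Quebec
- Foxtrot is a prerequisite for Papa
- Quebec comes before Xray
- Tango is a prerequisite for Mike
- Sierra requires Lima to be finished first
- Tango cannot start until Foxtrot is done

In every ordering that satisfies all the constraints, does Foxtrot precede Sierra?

Yes

There is a constraint chain Foxtrot → Tango → Lima → Sierra.
So Foxtrot must precede Sierra in any valid ordering.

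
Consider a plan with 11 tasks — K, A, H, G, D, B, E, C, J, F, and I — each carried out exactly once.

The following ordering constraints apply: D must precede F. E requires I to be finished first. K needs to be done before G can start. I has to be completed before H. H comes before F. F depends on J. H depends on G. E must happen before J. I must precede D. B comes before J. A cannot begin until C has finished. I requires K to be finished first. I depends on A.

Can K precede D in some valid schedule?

Yes

The constraints force K before D, so yes — every valid ordering has K earlier.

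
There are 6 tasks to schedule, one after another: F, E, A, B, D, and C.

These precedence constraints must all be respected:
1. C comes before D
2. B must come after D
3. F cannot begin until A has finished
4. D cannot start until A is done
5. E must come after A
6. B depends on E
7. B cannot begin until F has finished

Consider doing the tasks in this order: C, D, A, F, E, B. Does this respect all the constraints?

No

In the proposed order, D appears before A.
That contradicts the constraint that A must precede D.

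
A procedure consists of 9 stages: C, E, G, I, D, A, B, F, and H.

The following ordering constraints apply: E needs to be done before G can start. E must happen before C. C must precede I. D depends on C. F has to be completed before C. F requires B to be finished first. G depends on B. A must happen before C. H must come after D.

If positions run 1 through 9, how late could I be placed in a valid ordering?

Nothing depends on I, so it can be the final stage, position 9.

9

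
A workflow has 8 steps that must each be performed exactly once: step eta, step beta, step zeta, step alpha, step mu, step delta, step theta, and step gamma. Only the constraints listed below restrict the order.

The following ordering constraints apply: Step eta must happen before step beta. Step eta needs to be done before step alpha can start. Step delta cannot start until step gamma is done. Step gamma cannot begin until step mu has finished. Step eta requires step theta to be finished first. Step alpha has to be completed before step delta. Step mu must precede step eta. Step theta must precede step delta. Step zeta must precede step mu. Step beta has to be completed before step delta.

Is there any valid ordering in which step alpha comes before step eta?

Following step eta → step alpha, step eta must precede step alpha in every valid ordering.
Hence step alpha can never be scheduled before step eta.

No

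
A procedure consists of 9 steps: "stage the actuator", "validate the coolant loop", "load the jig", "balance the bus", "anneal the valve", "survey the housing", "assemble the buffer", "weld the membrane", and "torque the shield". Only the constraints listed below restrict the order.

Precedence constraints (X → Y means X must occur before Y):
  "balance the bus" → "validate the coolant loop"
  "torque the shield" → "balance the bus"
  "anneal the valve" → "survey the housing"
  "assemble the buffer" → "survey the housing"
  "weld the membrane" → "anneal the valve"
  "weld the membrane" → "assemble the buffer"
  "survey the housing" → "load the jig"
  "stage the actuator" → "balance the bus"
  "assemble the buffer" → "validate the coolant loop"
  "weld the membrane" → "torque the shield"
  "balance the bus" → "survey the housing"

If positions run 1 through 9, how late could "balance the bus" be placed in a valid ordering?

6

Following every chain forward from "balance the bus", the steps that must come later are "validate the coolant loop", "load the jig", "survey the housing" — 3 of them.
So at least 3 steps follow "balance the bus", putting "balance the bus" no later than position 6. That position is achievable by scheduling everything else first.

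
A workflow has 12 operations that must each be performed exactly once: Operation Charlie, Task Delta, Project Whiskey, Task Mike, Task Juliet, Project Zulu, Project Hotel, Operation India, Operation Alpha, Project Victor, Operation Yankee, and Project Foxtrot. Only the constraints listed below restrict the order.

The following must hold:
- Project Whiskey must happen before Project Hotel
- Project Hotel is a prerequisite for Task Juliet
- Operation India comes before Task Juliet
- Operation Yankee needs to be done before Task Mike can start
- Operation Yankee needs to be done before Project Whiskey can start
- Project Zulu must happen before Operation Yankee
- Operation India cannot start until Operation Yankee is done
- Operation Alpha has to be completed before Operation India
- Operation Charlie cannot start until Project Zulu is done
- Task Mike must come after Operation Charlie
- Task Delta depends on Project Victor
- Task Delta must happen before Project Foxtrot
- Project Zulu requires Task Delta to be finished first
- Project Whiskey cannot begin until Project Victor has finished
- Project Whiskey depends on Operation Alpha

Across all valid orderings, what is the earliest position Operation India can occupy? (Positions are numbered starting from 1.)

Every operation that must precede Operation India has to come before it. Tracing all chains that end at Operation India, those operations are: Task Delta, Project Zulu, Operation Alpha, Project Victor, Operation Yankee — 5 in total.
So at minimum 5 operations come before Operation India, putting Operation India no earlier than position 6. That position is achievable by scheduling exactly those predecessors first.

6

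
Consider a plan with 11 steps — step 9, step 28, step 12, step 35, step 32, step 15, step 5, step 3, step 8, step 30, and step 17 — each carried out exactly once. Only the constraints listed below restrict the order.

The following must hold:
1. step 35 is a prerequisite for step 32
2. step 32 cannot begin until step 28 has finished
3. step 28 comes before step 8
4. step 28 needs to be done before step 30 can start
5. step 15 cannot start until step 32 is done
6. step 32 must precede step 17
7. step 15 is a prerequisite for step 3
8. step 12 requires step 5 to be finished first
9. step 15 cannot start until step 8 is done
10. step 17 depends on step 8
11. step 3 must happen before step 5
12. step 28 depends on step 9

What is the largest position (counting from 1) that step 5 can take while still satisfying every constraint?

10

The only step forced after step 5 (directly or by a chain) is step 12.
So at least 1 step follows step 5, putting step 5 no later than position 10. That position is achievable by scheduling everything else first.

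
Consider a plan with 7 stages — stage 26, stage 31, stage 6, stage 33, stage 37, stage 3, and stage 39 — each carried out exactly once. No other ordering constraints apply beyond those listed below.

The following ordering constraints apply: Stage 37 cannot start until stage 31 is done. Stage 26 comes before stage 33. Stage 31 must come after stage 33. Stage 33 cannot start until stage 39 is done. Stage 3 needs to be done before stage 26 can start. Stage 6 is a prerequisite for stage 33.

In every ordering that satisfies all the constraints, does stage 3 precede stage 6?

No

Nothing in the constraints links stage 3 and stage 6; they are unordered relative to each other.
There exist valid orderings with stage 6 before stage 3, so stage 3 is not required to come first.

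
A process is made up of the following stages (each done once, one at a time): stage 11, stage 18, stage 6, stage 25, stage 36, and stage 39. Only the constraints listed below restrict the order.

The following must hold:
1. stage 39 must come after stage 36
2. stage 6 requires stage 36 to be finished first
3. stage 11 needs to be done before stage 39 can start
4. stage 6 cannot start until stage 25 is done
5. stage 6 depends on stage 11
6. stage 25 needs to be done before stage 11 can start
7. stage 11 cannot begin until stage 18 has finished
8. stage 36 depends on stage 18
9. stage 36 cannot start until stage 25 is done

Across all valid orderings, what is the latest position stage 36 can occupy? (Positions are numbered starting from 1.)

Following every chain forward from stage 36, the stages that must come later are stage 6, stage 39 — 2 of them.
With 2 mandatory successors out of 6 stages total, the latest slot for stage 36 is 6−2 = 4, and it's reachable by doing all non-successors before stage 36.

4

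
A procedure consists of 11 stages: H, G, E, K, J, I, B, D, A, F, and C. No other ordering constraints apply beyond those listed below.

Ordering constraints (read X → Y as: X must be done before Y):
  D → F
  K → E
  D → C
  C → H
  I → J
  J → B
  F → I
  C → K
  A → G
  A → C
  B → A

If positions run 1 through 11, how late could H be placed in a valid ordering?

Nothing depends on H, so it can be the final stage, position 11.

11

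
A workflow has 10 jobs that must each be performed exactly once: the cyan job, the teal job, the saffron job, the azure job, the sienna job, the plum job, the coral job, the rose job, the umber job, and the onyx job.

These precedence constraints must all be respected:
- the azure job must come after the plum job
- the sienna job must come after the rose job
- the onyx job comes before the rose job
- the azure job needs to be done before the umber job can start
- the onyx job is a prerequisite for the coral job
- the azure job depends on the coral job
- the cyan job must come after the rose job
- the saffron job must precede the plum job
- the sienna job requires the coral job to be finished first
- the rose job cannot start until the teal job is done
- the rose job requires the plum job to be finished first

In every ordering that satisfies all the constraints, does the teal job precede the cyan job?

Yes

Chaining the stated constraints: the teal job → the rose job → the cyan job.
Hence the teal job necessarily comes before the cyan job.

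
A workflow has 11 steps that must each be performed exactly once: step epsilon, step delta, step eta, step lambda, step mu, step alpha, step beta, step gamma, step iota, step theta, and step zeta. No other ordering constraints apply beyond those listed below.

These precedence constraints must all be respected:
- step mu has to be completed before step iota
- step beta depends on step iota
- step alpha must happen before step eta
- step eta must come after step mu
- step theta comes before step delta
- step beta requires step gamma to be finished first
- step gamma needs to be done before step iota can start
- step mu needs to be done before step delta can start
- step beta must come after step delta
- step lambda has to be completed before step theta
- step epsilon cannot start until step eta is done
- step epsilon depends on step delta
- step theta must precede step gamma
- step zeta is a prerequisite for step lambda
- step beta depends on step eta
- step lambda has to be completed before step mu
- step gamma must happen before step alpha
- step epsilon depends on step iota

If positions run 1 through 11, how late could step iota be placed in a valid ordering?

Every step that must follow step iota has to come after it. Tracing all chains starting from step iota, those steps are: step epsilon, step beta — 2 in total.
With 2 mandatory successors out of 11 steps total, the latest slot for step iota is 11−2 = 9, and it's reachable by doing all non-successors before step iota.

9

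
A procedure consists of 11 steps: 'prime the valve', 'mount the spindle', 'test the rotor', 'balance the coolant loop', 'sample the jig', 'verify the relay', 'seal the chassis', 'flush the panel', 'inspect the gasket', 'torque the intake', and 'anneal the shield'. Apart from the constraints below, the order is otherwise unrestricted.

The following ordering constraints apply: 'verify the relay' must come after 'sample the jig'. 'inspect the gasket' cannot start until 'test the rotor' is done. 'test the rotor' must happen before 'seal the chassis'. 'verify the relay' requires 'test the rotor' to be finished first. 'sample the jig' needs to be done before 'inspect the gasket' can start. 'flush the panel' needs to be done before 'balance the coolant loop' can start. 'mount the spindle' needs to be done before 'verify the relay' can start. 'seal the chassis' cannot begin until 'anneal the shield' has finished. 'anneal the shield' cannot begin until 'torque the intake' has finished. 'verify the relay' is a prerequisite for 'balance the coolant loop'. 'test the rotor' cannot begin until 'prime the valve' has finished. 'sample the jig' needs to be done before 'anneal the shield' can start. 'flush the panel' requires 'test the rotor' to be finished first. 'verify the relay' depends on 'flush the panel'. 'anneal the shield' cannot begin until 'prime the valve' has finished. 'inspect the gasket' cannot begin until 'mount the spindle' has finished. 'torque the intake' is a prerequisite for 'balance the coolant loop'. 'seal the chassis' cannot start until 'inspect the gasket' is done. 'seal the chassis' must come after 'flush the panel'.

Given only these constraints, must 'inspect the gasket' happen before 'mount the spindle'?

No

There is a chain 'mount the spindle' → 'inspect the gasket', which puts 'mount the spindle' before 'inspect the gasket'.
So 'inspect the gasket' never precedes 'mount the spindle'.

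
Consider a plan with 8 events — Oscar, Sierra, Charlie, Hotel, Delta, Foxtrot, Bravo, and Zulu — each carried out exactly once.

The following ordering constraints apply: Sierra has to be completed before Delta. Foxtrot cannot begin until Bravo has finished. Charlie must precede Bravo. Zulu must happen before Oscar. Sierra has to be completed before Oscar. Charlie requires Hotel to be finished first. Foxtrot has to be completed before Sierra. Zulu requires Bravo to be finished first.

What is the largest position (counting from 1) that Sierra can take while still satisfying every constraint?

The events that are forced after Sierra, directly or by a chain of constraints, are Oscar, Delta. That's 2 events.
With 2 mandatory successors out of 8 events total, the latest slot for Sierra is 8−2 = 6, and it's reachable by doing all non-successors before Sierra.

6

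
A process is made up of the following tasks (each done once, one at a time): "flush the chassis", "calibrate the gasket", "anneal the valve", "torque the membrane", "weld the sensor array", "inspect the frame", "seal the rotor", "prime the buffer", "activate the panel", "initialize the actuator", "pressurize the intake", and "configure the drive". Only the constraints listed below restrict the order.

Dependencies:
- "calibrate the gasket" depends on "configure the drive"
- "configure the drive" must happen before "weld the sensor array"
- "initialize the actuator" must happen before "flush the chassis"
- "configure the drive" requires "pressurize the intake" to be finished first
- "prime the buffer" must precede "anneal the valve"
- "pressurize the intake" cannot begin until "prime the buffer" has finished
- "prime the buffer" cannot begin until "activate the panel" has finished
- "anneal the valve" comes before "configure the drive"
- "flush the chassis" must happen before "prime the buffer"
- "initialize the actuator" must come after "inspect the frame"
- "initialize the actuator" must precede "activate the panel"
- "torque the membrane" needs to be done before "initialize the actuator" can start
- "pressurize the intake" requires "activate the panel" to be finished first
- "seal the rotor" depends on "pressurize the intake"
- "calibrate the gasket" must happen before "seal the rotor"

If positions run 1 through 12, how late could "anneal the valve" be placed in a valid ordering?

8

Every task that must follow "anneal the valve" has to come after it. Tracing all chains starting from "anneal the valve", those tasks are: "calibrate the gasket", "weld the sensor array", "seal the rotor", "configure the drive" — 4 in total.
So at least 4 tasks follow "anneal the valve", putting "anneal the valve" no later than position 8. That position is achievable by scheduling everything else first.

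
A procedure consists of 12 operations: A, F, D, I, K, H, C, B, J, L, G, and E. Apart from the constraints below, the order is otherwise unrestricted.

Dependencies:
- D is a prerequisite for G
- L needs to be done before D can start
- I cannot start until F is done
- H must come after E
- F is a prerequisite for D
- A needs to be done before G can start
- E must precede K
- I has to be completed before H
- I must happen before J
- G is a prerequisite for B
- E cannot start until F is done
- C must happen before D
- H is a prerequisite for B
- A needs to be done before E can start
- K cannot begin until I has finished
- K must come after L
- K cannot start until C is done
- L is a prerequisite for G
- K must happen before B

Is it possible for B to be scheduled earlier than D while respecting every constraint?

No

The constraints give a chain D → G → B, which forces D before B.
So no valid ordering can have B before D.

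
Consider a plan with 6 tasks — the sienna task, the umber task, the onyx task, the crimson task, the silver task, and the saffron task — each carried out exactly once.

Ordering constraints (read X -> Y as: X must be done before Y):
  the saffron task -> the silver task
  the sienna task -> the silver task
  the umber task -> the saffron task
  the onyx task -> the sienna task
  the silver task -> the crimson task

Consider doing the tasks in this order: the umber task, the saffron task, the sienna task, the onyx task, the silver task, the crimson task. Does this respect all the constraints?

The sequence places the sienna task ahead of the onyx task.
But one of the constraints requires the onyx task before the sienna task, so this ordering violates it.

No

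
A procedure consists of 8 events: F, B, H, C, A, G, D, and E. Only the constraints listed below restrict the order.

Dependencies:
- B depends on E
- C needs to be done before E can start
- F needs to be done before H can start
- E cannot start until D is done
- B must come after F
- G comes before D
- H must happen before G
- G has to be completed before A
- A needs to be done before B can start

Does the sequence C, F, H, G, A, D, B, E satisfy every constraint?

No

In the proposed order, B appears before E.
But one of the constraints requires E before B, so this ordering violates it.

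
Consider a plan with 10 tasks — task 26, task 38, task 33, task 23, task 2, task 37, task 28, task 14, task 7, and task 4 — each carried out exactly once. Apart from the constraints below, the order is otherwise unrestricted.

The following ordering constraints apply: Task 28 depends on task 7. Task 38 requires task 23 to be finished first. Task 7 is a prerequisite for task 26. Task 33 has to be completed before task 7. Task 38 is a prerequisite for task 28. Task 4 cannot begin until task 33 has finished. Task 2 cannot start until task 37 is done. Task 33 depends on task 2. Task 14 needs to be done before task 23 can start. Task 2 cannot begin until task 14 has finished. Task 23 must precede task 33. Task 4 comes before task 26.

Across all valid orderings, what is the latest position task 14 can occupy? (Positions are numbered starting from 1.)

The tasks that are forced after task 14, directly or by a chain of constraints, are task 26, task 38, task 33, task 23, task 2, task 28, task 7, task 4. That's 8 tasks.
With 8 mandatory successors out of 10 tasks total, the latest slot for task 14 is 10−8 = 2, and it's reachable by doing all non-successors before task 14.

2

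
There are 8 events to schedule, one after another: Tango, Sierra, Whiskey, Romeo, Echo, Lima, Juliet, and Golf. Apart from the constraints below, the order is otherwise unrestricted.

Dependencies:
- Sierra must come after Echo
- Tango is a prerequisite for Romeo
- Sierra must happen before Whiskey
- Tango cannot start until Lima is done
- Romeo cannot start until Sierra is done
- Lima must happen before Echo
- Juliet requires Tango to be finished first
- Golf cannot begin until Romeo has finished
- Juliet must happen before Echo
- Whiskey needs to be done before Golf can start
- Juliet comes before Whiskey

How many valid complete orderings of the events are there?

Only Lima has no prerequisites, so it must go first.
Systematically extending each partial ordering one event at a time and counting, there are 2 complete orderings.

2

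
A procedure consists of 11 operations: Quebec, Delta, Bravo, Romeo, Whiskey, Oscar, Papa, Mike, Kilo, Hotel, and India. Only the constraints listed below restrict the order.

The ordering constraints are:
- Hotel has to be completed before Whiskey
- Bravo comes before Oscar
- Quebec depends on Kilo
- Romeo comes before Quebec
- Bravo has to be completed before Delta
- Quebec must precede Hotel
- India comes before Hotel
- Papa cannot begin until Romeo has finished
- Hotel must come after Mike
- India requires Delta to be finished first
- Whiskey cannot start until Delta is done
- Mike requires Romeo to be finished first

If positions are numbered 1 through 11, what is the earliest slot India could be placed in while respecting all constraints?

3

The operations that are forced before India, directly or transitively, are Delta, Bravo. That's 2 operations.
So at minimum 2 operations come before India, putting India no earlier than position 3. That position is achievable by scheduling exactly those predecessors first.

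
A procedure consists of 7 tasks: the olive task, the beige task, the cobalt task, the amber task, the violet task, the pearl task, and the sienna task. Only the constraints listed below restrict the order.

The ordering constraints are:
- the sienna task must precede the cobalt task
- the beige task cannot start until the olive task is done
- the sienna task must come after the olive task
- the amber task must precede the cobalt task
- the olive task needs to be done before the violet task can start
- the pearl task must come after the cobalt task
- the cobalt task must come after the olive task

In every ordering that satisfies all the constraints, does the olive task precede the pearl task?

Yes

Tracing the constraints gives a chain: the olive task → the cobalt task → the pearl task.
Hence the olive task necessarily comes before the pearl task.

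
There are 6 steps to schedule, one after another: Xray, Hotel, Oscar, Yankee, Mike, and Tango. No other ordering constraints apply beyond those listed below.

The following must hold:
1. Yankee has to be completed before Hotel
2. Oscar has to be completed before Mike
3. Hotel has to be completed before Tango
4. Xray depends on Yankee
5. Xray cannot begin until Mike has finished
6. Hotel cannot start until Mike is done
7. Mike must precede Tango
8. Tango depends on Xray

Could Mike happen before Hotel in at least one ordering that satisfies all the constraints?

The constraints force Mike before Hotel, so yes — every valid ordering has Mike earlier.

Yes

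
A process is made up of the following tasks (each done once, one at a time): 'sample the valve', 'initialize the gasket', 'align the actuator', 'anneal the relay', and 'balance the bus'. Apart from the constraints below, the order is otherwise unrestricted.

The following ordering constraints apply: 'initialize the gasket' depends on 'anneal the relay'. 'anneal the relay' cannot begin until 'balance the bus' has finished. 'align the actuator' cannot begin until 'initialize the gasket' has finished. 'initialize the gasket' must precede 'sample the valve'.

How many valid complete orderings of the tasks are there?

'balance the bus' is the only task with nothing required before it, so every ordering starts there.
Counting all ways to extend the partial order to a total order gives 2.

2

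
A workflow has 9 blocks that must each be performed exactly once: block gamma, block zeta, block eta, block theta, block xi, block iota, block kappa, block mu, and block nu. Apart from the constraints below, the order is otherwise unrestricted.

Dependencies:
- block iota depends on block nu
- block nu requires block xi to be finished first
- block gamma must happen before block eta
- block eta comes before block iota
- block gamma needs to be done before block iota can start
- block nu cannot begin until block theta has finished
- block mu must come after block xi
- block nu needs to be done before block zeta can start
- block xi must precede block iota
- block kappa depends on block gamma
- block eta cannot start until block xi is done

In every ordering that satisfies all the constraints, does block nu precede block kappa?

No

Block nu and block kappa are not related by any chain of constraints.
There exist valid orderings with block kappa before block nu, so block nu is not required to come first.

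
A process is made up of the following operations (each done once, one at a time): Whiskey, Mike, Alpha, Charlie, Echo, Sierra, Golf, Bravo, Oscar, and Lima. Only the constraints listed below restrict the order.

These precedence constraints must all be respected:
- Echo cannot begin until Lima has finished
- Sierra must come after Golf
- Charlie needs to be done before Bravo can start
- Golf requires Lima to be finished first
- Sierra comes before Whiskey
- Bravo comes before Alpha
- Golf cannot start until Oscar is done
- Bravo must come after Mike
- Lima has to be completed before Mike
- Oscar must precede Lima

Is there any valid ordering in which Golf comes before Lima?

No

Following Lima → Golf, Lima must precede Golf in every valid ordering.
Hence Golf can never be scheduled before Lima.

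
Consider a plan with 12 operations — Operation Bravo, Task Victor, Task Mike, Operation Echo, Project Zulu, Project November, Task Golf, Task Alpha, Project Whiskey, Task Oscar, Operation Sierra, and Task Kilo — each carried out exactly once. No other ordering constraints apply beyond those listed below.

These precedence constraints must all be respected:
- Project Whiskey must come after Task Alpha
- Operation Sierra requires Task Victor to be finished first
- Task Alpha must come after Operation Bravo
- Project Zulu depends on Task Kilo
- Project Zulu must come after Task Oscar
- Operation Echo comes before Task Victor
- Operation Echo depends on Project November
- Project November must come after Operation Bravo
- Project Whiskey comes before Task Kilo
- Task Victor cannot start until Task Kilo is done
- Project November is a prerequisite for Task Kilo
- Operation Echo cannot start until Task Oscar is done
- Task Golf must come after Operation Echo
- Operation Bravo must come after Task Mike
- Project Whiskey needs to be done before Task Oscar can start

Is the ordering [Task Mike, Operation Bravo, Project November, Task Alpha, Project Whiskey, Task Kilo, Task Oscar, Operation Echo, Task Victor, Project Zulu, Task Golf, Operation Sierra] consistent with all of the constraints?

Yes

Going through the constraints one by one, each required predecessor appears earlier in the sequence than its dependent — e.g. Project November (position 3) is before Operation Echo (position 8), as required.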